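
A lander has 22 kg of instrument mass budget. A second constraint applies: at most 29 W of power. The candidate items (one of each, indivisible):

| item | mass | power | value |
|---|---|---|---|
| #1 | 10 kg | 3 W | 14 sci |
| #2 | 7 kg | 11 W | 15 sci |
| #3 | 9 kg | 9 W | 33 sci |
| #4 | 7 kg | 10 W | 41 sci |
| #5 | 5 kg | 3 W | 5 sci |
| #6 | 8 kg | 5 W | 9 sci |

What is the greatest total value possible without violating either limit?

79 sci

Feasible sets respecting both limits:
- #3+#4+#5: mass 21, power 22, value 79
- #3+#4: mass 16, power 19, value 74
- #2+#4+#6: mass 22, power 26, value 65
- #2+#4+#5: mass 19, power 24, value 61
Best: 79 sci.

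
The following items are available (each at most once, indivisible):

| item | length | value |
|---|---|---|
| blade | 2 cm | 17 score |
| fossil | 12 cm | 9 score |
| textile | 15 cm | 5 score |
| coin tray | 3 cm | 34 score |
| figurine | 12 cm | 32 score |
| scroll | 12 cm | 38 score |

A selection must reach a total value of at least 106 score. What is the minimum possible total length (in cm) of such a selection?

Subsets with value ≥ 106, sorted by total length:
- blade+coin tray+figurine+scroll: length 29, value 121
- fossil+coin tray+figurine+scroll: length 39, value 113
- blade+fossil+coin tray+figurine+scroll: length 41, value 130
- textile+coin tray+figurine+scroll: length 42, value 109
Minimum length: 29 cm.

29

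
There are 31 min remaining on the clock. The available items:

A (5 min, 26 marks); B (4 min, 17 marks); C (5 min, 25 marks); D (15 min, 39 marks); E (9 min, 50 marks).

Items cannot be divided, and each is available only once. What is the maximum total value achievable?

118 marks

Check high-value combinations within 31 min:
- A+B+C+E: time 5+4+5+9=23, value 26+17+25+50=118
- A+D+E: time 5+15+9=29, value 26+39+50=115
- C+D+E: time 5+15+9=29, value 25+39+50=114
- A+B+C+D: time 5+4+5+15=29, value 26+17+25+39=107
- B+D+E: time 4+15+9=28, value 17+39+50=106
Best: 118 marks.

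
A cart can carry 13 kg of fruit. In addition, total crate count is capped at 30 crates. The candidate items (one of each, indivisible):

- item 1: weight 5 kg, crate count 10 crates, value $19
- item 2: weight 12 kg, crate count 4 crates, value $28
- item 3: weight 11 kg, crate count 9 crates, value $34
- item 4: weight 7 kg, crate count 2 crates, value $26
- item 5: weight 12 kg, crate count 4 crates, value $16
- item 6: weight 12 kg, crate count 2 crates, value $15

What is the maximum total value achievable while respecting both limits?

$45

Feasible sets respecting both limits:
- item 1+item 4: weight 12, crate count 12, value 45
- item 3: weight 11, crate count 9, value 34
- item 2: weight 12, crate count 4, value 28
- item 4: weight 7, crate count 2, value 26
Best: $45.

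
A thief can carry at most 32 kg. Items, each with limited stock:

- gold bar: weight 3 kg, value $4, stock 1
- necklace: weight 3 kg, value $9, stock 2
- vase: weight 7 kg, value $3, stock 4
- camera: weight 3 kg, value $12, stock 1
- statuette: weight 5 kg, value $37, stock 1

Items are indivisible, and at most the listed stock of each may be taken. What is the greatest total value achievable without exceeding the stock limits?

$77

Best selections within weight 32 and stock limits:
- 1×gold bar + 2×necklace + 2×vase + 1×camera + 1×statuette: weight 31, value 77
- 1×gold bar + 2×necklace + 1×vase + 1×camera + 1×statuette: weight 24, value 74
Best: $77.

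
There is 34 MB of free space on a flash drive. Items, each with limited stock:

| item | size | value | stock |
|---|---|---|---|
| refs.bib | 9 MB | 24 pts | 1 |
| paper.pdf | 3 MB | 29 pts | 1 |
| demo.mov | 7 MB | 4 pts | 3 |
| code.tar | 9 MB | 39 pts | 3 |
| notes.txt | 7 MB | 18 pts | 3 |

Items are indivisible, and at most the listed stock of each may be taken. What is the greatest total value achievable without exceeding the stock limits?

Best selections within size 34 and stock limits:
- 1×paper.pdf + 3×code.tar: size 30, value 146
- 3×code.tar + 1×notes.txt: size 34, value 135
- 1×refs.bib + 1×paper.pdf + 2×code.tar: size 30, value 131
- 1×paper.pdf + 2×code.tar + 1×notes.txt: size 28, value 125
Best: 146 pts.

146 pts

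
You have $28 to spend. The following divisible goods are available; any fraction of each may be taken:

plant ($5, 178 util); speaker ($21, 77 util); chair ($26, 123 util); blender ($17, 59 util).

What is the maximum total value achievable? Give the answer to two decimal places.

Take in order of value per unit:
- plant (178/5 per unit): all 5 → value 178, running total 178.00
- chair (123/26 per unit): 23 of 26 → value 23×123/26 = 108.8077, running total 286.81
Total 286.81.

286.81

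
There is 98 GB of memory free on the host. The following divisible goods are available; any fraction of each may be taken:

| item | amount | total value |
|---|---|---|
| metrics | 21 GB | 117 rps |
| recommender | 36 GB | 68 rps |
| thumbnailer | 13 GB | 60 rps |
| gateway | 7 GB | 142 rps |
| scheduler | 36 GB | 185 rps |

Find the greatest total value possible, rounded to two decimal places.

543.67

Take in order of value per unit:
- gateway (142/7 per unit): all 7 → value 142, running total 142.00
- metrics (117/21 per unit): all 21 → value 117, running total 259.00
- scheduler (185/36 per unit): all 36 → value 185, running total 444.00
- thumbnailer (60/13 per unit): all 13 → value 60, running total 504.00
- recommender (68/36 per unit): 21 of 36 → value 21×68/36 = 39.6667, running total 543.67
Total 543.67.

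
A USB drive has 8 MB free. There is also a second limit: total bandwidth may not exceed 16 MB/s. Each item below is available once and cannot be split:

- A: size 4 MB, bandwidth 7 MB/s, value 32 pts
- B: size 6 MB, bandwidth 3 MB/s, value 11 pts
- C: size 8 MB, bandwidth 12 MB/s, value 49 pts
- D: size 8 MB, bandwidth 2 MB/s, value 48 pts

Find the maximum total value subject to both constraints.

Feasible sets respecting both limits:
- C: size 8, bandwidth 12, value 49
- D: size 8, bandwidth 2, value 48
- A: size 4, bandwidth 7, value 32
- B: size 6, bandwidth 3, value 11
Best: 49 pts.

49 pts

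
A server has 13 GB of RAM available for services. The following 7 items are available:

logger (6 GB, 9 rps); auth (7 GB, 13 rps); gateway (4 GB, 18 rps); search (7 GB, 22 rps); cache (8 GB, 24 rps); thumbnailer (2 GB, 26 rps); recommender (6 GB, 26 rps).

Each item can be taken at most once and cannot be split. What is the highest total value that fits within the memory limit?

70 rps

Check high-value combinations within 13 GB:
- gateway+thumbnailer+recommender: memory 4+2+6=12, value 18+26+26=70
- gateway+search+thumbnailer: memory 4+7+2=13, value 18+22+26=66
- auth+gateway+thumbnailer: memory 7+4+2=13, value 13+18+26=57
Best: 70 rps.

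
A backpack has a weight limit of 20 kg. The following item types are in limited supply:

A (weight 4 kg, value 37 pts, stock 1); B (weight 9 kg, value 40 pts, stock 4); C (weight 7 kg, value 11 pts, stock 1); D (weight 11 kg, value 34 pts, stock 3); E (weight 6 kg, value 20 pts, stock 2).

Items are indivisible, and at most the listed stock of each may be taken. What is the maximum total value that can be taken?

Top feasible selections:
- 1×A + 1×B + 1×E: weight 19, value 97
- 1×A + 1×B + 1×C: weight 20, value 88
- 2×B: weight 18, value 80
Best: 97 pts.

97 pts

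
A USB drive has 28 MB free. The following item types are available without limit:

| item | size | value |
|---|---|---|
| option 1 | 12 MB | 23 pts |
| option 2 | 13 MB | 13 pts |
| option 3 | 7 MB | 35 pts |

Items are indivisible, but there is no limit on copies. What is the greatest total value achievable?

Best value-per-unit is option 3 at 35/7, and filling with it alone uses size 4×7=28. No mix of the others beats 4×35 = 140.

140 pts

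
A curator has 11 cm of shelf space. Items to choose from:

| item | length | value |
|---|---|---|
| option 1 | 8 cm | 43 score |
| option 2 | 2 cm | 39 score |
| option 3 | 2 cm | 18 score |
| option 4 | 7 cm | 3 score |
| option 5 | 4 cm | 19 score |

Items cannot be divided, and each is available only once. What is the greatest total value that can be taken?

Check high-value combinations within 11 cm:
- option 1+option 2: length 8+2=10, value 43+39=82
- option 2+option 3+option 5: length 2+2+4=8, value 39+18+19=76
- option 1+option 3: length 8+2=10, value 43+18=61
- option 2+option 3+option 4: length 2+2+7=11, value 39+18+3=60
- option 2+option 5: length 2+4=6, value 39+19=58
Best: 82 score.

82 score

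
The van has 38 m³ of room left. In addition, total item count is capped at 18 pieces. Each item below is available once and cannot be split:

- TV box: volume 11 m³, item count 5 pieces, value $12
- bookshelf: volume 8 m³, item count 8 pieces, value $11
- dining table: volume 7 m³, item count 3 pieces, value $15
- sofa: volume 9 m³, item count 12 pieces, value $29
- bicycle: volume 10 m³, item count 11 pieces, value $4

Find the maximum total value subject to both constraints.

$44

Feasible sets respecting both limits:
- dining table+sofa: volume 16, item count 15, value 44
- TV box+sofa: volume 20, item count 17, value 41
- TV box+bookshelf+dining table: volume 26, item count 16, value 38
Best: $44.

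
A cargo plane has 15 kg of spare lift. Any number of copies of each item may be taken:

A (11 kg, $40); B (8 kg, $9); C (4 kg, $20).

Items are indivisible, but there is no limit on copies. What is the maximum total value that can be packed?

$60

Best value-per-unit is C at 20/4; filling with it alone gives 3×20 = 60.
Optimal mix: 1×A + 1×C → weight 15, value 60.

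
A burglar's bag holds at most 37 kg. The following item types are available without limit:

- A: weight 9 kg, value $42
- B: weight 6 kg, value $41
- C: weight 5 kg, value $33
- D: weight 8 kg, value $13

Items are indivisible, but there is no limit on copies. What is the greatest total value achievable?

$247

Best value-per-unit is B at 41/6; filling with it alone gives 6×41 = 246.
Optimal mix: 2×B + 5×C → weight 37, value 247.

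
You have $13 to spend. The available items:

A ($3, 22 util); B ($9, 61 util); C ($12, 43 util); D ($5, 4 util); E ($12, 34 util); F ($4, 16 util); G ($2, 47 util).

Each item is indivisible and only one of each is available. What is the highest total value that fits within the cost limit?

108 util

Check high-value combinations within $13:
- B+G: cost 9+2=11, value 61+47=108
- A+F+G: cost 3+4+2=9, value 22+16+47=85
- A+B: cost 3+9=12, value 22+61=83
- B+F: cost 9+4=13, value 61+16=77
- A+D+G: cost 3+5+2=10, value 22+4+47=73
Best: 108 util.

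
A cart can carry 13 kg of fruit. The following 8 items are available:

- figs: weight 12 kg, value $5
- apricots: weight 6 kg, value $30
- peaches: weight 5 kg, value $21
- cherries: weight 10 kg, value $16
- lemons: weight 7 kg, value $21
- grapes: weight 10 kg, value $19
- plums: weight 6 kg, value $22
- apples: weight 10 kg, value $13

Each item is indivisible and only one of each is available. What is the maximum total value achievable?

Check high-value combinations within 13 kg:
- apricots+plums: weight 6+6=12, value 30+22=52
- apricots+peaches: weight 6+5=11, value 30+21=51
- apricots+lemons: weight 6+7=13, value 30+21=51
- peaches+plums: weight 5+6=11, value 21+22=43
- lemons+plums: weight 7+6=13, value 21+22=43
Best: $52.

$52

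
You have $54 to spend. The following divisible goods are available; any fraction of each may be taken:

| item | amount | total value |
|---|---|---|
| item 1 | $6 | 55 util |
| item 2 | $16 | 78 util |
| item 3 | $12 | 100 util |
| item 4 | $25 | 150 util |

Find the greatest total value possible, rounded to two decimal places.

Take in order of value per unit:
- item 1 (55/6 per unit): all 6 → value 55, running total 55.00
- item 3 (100/12 per unit): all 12 → value 100, running total 155.00
- item 4 (150/25 per unit): all 25 → value 150, running total 305.00
- item 2 (78/16 per unit): 11 of 16 → value 11×78/16 = 53.6250, running total 358.63
Total 358.63.

358.63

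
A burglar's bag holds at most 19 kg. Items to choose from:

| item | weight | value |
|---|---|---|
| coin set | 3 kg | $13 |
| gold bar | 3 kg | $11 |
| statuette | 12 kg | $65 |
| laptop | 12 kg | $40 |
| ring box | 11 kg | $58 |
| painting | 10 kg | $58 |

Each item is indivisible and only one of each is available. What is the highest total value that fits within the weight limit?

$89

This is a 0/1 knapsack; check combinations near the capacity.
- coin set+gold bar+statuette: weight 3+3+12=18, value 13+11+65=89
- coin set+gold bar+painting: weight 3+3+10=16, value 13+11+58=82
- coin set+gold bar+ring box: weight 3+3+11=17, value 13+11+58=82
- coin set+statuette: weight 3+12=15, value 13+65=78
Best: $89.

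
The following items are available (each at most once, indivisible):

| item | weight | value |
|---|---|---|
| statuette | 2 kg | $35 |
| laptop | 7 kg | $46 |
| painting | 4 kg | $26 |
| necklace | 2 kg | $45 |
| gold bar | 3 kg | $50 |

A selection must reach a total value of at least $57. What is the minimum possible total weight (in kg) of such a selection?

4

Subsets with value ≥ 57, sorted by total weight:
- statuette+necklace: weight 4, value 80
- necklace+gold bar: weight 5, value 95
Minimum weight: 4 kg.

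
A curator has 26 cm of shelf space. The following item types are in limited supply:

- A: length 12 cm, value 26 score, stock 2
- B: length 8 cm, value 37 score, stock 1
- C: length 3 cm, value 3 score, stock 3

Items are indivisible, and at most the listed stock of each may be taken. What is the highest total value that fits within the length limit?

69 score

Top feasible selections:
- 1×A + 1×B + 2×C: length 26, value 69
- 1×A + 1×B + 1×C: length 23, value 66
- 1×A + 1×B: length 20, value 63
Best: 69 score.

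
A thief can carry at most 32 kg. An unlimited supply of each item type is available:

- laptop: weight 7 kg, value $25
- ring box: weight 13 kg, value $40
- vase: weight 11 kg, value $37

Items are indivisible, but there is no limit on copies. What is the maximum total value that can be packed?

$112

Best value-per-unit is laptop at 25/7; filling with it alone gives 4×25 = 100.
Optimal mix: 3×laptop + 1×vase → weight 32, value 112.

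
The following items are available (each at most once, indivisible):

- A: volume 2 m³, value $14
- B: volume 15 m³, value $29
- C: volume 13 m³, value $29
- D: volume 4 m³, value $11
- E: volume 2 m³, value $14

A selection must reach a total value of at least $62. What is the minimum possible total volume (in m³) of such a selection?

Subsets with value ≥ 62, sorted by total volume:
- A+C+D+E: volume 21, value 68
- A+B+D+E: volume 23, value 68
Minimum volume: 21 m³.

21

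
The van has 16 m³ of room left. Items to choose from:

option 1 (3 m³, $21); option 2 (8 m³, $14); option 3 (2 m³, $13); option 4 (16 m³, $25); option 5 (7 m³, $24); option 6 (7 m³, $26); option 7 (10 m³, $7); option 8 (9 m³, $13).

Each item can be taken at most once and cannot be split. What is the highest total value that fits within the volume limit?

$63

Check high-value combinations within 16 m³:
- option 3+option 5+option 6: volume 2+7+7=16, value 13+24+26=63
- option 1+option 3+option 6: volume 3+2+7=12, value 21+13+26=60
- option 1+option 3+option 5: volume 3+2+7=12, value 21+13+24=58
- option 5+option 6: volume 7+7=14, value 24+26=50
- option 1+option 2+option 3: volume 3+8+2=13, value 21+14+13=48
Best: $63.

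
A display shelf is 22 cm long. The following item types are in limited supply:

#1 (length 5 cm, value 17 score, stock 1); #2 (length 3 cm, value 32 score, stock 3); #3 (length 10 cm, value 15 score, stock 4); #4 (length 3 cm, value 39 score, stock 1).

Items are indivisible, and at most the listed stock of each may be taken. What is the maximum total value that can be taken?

152 score

Best selections within length 22 and stock limits:
- 1×#1 + 3×#2 + 1×#4: length 17, value 152
- 3×#2 + 1×#3 + 1×#4: length 22, value 150
- 3×#2 + 1×#4: length 12, value 135
- 1×#1 + 2×#2 + 1×#4: length 14, value 120
Best: 152 score.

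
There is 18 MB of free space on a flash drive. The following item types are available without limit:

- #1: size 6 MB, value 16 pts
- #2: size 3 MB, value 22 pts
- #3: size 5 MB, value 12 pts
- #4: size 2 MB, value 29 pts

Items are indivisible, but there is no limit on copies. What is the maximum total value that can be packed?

261 pts

Best value-per-unit is #4 at 29/2, and filling with it alone uses size 9×2=18. No mix of the others beats 9×29 = 261.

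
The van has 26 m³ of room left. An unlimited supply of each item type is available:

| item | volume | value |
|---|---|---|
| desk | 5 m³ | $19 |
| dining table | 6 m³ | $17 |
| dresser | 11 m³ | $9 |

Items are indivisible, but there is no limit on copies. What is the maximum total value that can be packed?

Best value-per-unit is desk at 19/5, and filling with it alone uses volume 5×5=25. No mix of the others beats 5×19 = 95.

$95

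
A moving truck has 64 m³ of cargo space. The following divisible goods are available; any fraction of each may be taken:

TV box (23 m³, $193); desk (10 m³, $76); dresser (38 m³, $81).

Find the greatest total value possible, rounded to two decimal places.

335.08

Take in order of value per unit:
- TV box (193/23 per unit): all 23 → value 193, running total 193.00
- desk (76/10 per unit): all 10 → value 76, running total 269.00
- dresser (81/38 per unit): 31 of 38 → value 31×81/38 = 66.0789, running total 335.08
Total 335.08.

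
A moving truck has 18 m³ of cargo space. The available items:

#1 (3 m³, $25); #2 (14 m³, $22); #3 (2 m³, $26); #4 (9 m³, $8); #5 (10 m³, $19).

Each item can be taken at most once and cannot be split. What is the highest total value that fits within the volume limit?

$70

Check high-value combinations within 18 m³:
- #1+#3+#5: volume 3+2+10=15, value 25+26+19=70
- #1+#3+#4: volume 3+2+9=14, value 25+26+8=59
- #1+#3: volume 3+2=5, value 25+26=51
- #2+#3: volume 14+2=16, value 22+26=48
- #1+#2: volume 3+14=17, value 25+22=47
Best: $70.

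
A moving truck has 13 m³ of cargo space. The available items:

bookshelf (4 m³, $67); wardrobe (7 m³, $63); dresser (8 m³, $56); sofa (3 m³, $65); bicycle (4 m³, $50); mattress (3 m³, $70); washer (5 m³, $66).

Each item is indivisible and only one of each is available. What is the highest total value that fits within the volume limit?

$203

This is a 0/1 knapsack; check combinations near the capacity.
- bookshelf+mattress+washer: volume 4+3+5=12, value 67+70+66=203
- bookshelf+sofa+mattress: volume 4+3+3=10, value 67+65+70=202
- sofa+mattress+washer: volume 3+3+5=11, value 65+70+66=201
- bookshelf+sofa+washer: volume 4+3+5=12, value 67+65+66=198
- wardrobe+sofa+mattress: volume 7+3+3=13, value 63+65+70=198
Best: $203.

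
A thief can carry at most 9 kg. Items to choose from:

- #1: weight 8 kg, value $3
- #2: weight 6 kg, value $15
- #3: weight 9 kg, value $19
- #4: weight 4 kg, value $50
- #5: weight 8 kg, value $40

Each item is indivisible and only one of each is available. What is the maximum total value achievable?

$50

Check high-value combinations within 9 kg:
- #4: weight 4, value 50
- #5: weight 8, value 40
- #3: weight 9, value 19
- #2: weight 6, value 15
- #1: weight 8, value 3
Best: $50.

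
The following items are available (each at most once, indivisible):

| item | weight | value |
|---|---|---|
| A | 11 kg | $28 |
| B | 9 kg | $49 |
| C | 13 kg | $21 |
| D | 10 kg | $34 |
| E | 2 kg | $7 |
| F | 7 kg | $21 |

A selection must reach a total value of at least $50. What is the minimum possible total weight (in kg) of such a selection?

Subsets with value ≥ 50, sorted by total weight:
- B+E: weight 11, value 56
- B+F: weight 16, value 70
Minimum weight: 11 kg.

11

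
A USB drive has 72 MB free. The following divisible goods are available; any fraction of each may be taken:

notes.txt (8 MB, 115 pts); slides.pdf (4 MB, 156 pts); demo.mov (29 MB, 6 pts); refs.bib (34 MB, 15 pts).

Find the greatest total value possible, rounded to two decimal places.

291.38

Take in order of value per unit:
- slides.pdf (156/4 per unit): all 4 → value 156, running total 156.00
- notes.txt (115/8 per unit): all 8 → value 115, running total 271.00
- refs.bib (15/34 per unit): all 34 → value 15, running total 286.00
- demo.mov (6/29 per unit): 26 of 29 → value 26×6/29 = 5.3793, running total 291.38
Total 291.38.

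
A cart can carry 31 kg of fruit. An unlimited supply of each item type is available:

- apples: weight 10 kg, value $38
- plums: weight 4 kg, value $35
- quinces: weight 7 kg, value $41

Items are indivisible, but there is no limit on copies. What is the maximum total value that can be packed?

Best value-per-unit is plums at 35/4; filling with it alone gives 7×35 = 245.
Optimal mix: 6×plums + 1×quinces → weight 31, value 251.

$251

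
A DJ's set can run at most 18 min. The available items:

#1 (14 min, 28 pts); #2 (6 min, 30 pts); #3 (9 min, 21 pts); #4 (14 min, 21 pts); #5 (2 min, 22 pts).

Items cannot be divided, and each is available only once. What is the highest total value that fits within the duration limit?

73 pts

Check high-value combinations within 18 min:
- #2+#3+#5: duration 6+9+2=17, value 30+21+22=73
- #2+#5: duration 6+2=8, value 30+22=52
- #2+#3: duration 6+9=15, value 30+21=51
- #1+#5: duration 14+2=16, value 28+22=50
Best: 73 pts.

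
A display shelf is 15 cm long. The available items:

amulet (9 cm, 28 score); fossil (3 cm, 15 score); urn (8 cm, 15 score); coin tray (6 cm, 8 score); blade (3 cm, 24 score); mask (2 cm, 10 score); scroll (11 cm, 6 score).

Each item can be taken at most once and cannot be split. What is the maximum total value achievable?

Check high-value combinations within 15 cm:
- amulet+fossil+blade: length 9+3+3=15, value 28+15+24=67
- amulet+blade+mask: length 9+3+2=14, value 28+24+10=62
- fossil+coin tray+blade+mask: length 3+6+3+2=14, value 15+8+24+10=57
- fossil+urn+blade: length 3+8+3=14, value 15+15+24=54
Best: 67 score.

67 score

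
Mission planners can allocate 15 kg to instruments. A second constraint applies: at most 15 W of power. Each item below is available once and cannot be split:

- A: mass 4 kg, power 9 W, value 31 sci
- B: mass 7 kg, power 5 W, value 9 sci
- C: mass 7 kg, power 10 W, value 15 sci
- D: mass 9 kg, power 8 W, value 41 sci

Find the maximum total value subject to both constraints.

41 sci

Feasible sets respecting both limits:
- D: mass 9, power 8, value 41
- A+B: mass 11, power 14, value 40
- A: mass 4, power 9, value 31
- B+C: mass 14, power 15, value 24
Best: 41 sci.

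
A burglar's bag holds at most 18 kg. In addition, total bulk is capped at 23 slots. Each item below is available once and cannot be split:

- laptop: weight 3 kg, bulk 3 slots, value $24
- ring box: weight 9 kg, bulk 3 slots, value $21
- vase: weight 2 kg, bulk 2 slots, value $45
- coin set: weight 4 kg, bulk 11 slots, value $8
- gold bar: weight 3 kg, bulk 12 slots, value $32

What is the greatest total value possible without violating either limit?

$122

Feasible sets respecting both limits:
- laptop+ring box+vase+gold bar: weight 17, bulk 20, value 122
- laptop+vase+gold bar: weight 8, bulk 17, value 101
- laptop+ring box+vase+coin set: weight 18, bulk 19, value 98
Best: $122.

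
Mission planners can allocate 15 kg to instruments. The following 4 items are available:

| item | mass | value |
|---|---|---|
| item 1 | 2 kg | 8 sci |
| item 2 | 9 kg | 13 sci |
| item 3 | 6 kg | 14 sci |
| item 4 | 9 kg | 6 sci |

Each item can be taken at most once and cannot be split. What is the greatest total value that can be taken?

27 sci

Check high-value combinations within 15 kg:
- item 2+item 3: mass 9+6=15, value 13+14=27
- item 1+item 3: mass 2+6=8, value 8+14=22
- item 1+item 2: mass 2+9=11, value 8+13=21
- item 3+item 4: mass 6+9=15, value 14+6=20
- item 3: mass 6, value 14
Best: 27 sci.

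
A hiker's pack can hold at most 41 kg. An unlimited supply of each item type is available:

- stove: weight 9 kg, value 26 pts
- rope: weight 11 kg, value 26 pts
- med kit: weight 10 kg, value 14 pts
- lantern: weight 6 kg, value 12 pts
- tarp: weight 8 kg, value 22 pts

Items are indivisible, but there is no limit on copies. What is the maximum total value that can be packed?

Best value-per-unit is stove at 26/9; filling with it alone gives 4×26 = 104.
Optimal mix: 1×stove + 4×tarp → weight 41, value 114.

114 pts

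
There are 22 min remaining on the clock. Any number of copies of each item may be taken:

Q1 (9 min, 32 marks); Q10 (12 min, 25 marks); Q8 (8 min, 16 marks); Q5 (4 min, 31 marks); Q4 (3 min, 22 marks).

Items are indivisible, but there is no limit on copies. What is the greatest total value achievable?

Best value-per-unit is Q5 at 31/4; filling with it alone gives 5×31 = 155.
Optimal mix: 4×Q5 + 2×Q4 → time 22, value 168.

168 marks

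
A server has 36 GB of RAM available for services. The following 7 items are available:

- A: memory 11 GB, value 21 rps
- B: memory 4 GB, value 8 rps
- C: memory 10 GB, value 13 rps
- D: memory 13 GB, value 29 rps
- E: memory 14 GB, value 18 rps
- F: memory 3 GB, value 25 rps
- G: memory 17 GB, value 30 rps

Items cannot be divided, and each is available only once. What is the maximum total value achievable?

Check high-value combinations within 36 GB:
- D+F+G: memory 13+3+17=33, value 29+25+30=84
- A+B+F+G: memory 11+4+3+17=35, value 21+8+25+30=84
- A+B+D+F: memory 11+4+13+3=31, value 21+8+29+25=83
- B+D+E+F: memory 4+13+14+3=34, value 8+29+18+25=80
Best: 84 rps.

84 rps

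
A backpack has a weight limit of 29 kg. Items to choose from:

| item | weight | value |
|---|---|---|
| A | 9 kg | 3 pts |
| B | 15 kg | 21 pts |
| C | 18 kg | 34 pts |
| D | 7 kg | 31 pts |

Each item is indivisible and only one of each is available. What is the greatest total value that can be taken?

65 pts

Check high-value combinations within 29 kg:
- C+D: weight 18+7=25, value 34+31=65
- B+D: weight 15+7=22, value 21+31=52
- A+C: weight 9+18=27, value 3+34=37
- A+D: weight 9+7=16, value 3+31=34
Best: 65 pts.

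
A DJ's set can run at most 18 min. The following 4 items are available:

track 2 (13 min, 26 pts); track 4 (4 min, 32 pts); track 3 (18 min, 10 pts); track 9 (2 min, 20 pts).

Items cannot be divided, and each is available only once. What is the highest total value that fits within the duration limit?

Check high-value combinations within 18 min:
- track 2+track 4: duration 13+4=17, value 26+32=58
- track 4+track 9: duration 4+2=6, value 32+20=52
- track 2+track 9: duration 13+2=15, value 26+20=46
- track 4: duration 4, value 32
Best: 58 pts.

58 pts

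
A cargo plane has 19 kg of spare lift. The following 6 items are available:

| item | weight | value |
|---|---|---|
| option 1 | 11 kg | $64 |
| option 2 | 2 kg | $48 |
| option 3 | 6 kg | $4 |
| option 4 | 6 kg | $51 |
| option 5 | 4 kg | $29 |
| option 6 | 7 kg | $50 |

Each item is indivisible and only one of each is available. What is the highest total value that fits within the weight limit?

Check high-value combinations within 19 kg:
- option 2+option 4+option 5+option 6: weight 2+6+4+7=19, value 48+51+29+50=178
- option 1+option 2+option 4: weight 11+2+6=19, value 64+48+51=163
- option 2+option 4+option 6: weight 2+6+7=15, value 48+51+50=149
Best: $178.

$178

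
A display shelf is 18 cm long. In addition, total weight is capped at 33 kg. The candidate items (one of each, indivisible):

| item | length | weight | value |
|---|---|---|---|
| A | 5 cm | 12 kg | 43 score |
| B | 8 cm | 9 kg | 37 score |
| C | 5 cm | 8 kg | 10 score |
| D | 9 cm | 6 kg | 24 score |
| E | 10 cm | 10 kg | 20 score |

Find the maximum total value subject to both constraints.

90 score

Feasible sets respecting both limits:
- A+B+C: length 18, weight 29, value 90
- A+B: length 13, weight 21, value 80
- A+D: length 14, weight 18, value 67
- A+E: length 15, weight 22, value 63
Best: 90 score.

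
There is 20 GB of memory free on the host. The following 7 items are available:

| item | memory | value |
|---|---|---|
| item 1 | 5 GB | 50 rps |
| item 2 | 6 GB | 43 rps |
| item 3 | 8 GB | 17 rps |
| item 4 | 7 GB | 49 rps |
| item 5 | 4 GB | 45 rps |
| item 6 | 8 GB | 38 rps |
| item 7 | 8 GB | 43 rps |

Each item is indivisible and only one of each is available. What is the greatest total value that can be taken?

144 rps

This is a 0/1 knapsack; check combinations near the capacity.
- item 1+item 4+item 5: memory 5+7+4=16, value 50+49+45=144
- item 1+item 2+item 4: memory 5+6+7=18, value 50+43+49=142
- item 1+item 4+item 7: memory 5+7+8=20, value 50+49+43=142
- item 1+item 2+item 5: memory 5+6+4=15, value 50+43+45=138
- item 1+item 5+item 7: memory 5+4+8=17, value 50+45+43=138
Best: 144 rps.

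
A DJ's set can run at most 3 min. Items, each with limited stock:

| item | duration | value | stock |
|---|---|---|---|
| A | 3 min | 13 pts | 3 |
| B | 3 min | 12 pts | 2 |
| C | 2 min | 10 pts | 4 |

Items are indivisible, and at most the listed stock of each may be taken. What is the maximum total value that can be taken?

13 pts

Best selections within duration 3 and stock limits:
- 1×A: duration 3, value 13
- 1×B: duration 3, value 12
- 1×C: duration 2, value 10
Best: 13 pts.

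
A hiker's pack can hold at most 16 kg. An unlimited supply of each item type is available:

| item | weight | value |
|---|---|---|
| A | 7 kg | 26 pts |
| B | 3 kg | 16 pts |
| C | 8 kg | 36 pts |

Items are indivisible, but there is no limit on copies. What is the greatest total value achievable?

Best value-per-unit is B at 16/3, and filling with it alone uses weight 5×3=15. No mix of the others beats 5×16 = 80.

80 pts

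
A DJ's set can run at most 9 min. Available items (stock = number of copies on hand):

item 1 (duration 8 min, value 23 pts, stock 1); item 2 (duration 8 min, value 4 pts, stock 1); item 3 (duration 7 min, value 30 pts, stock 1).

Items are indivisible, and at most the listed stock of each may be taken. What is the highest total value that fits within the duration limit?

Best selections within duration 9 and stock limits:
- 1×item 3: duration 7, value 30
- 1×item 1: duration 8, value 23
- 1×item 2: duration 8, value 4
Best: 30 pts.

30 pts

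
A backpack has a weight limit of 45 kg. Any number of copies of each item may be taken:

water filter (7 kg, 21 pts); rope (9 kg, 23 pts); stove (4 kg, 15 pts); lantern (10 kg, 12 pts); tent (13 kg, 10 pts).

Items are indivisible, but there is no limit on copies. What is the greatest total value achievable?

Best value-per-unit is stove at 15/4, and filling with it alone uses weight 11×4=44. No mix of the others beats 11×15 = 165.

165 pts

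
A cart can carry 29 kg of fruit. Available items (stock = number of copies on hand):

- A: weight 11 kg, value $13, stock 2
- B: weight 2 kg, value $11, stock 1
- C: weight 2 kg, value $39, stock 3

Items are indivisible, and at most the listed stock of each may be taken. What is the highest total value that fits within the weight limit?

Top feasible selections:
- 2×A + 3×C: weight 28, value 143
- 1×A + 1×B + 3×C: weight 19, value 141
- 1×A + 3×C: weight 17, value 130
- 1×B + 3×C: weight 8, value 128
Best: $143.

$143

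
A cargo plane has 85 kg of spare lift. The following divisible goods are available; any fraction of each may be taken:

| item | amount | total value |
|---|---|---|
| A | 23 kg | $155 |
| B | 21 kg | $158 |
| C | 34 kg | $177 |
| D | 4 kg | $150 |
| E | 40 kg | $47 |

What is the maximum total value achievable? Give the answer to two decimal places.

643.53

Take in order of value per unit:
- D (150/4 per unit): all 4 → value 150, running total 150.00
- B (158/21 per unit): all 21 → value 158, running total 308.00
- A (155/23 per unit): all 23 → value 155, running total 463.00
- C (177/34 per unit): all 34 → value 177, running total 640.00
- E (47/40 per unit): 3 of 40 → value 3×47/40 = 3.5250, running total 643.53
Total 643.53.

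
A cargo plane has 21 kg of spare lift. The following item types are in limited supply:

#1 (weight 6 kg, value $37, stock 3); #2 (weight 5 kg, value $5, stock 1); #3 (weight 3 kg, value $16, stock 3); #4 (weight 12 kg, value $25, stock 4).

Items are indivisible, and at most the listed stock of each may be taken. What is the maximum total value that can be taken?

$127

Top feasible selections:
- 3×#1 + 1×#3: weight 21, value 127
- 2×#1 + 3×#3: weight 21, value 122
- 3×#1: weight 18, value 111
Best: $127.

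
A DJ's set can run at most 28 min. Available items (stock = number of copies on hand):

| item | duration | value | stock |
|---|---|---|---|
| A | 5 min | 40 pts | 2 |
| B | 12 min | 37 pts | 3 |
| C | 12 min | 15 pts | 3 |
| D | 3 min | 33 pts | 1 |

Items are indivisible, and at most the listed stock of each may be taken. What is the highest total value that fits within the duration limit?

Best selections within duration 28 and stock limits:
- 2×A + 1×B + 1×D: duration 25, value 150
- 2×A + 1×C + 1×D: duration 25, value 128
- 2×A + 1×B: duration 22, value 117
Best: 150 pts.

150 pts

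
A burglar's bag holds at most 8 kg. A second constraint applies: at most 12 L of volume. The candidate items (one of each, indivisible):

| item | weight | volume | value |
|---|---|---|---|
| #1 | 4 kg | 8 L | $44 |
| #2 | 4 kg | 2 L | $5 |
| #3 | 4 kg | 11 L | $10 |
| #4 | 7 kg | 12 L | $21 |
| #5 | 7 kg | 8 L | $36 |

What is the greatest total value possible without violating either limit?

$49

Feasible sets respecting both limits:
- #1+#2: weight 8, volume 10, value 49
- #1: weight 4, volume 8, value 44
- #5: weight 7, volume 8, value 36
Best: $49.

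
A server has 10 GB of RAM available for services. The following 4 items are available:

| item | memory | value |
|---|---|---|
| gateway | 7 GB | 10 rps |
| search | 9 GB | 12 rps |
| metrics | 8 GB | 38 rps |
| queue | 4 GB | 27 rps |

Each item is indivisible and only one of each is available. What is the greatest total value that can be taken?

38 rps

Check high-value combinations within 10 GB:
- metrics: memory 8, value 38
- queue: memory 4, value 27
- search: memory 9, value 12
Best: 38 rps.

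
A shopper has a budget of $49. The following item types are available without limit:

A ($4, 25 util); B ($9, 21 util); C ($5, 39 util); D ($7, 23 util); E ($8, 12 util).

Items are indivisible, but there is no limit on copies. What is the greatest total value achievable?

376 util

Best value-per-unit is C at 39/5; filling with it alone gives 9×39 = 351.
Optimal mix: 1×A + 9×C → cost 49, value 376.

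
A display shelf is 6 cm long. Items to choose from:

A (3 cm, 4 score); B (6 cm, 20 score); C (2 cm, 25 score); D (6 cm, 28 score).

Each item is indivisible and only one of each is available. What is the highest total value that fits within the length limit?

29 score

This is a 0/1 knapsack; check combinations near the capacity.
- A+C: length 3+2=5, value 4+25=29
- D: length 6, value 28
- C: length 2, value 25
- B: length 6, value 20
- A: length 3, value 4
Best: 29 score.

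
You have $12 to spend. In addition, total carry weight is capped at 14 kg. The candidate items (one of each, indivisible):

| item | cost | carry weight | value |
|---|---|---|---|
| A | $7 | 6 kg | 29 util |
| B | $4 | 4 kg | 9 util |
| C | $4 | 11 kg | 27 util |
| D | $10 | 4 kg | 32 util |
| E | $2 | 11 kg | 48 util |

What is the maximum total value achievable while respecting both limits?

48 util

Feasible sets respecting both limits:
- E: cost 2, carry weight 11, value 48
- A+B: cost 11, carry weight 10, value 38
- D: cost 10, carry weight 4, value 32
Best: 48 util.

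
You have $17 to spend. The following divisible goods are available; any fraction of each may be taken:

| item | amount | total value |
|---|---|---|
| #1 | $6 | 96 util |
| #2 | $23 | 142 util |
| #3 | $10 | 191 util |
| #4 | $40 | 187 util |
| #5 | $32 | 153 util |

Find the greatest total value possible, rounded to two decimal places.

Take in order of value per unit:
- #3 (191/10 per unit): all 10 → value 191, running total 191.00
- #1 (96/6 per unit): all 6 → value 96, running total 287.00
- #2 (142/23 per unit): 1 of 23 → value 1×142/23 = 6.1739, running total 293.17
Total 293.17.

293.17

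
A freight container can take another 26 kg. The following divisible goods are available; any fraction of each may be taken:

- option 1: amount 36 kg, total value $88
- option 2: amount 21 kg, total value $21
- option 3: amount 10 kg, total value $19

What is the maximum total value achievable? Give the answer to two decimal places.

Take in order of value per unit:
- option 1 (88/36 per unit): 26 of 36 → value 26×88/36 = 63.5556, running total 63.56
Total 63.56.

63.56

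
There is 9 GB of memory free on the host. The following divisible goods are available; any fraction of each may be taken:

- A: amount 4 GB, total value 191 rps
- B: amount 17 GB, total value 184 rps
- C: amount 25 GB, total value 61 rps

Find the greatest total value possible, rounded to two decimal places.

Take in order of value per unit:
- A (191/4 per unit): all 4 → value 191, running total 191.00
- B (184/17 per unit): 5 of 17 → value 5×184/17 = 54.1176, running total 245.12
Total 245.12.

245.12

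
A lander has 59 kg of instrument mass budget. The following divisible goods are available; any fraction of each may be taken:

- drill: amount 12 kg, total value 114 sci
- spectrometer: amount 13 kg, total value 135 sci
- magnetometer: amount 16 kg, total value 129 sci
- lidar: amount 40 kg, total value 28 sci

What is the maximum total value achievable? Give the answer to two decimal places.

Take in order of value per unit:
- spectrometer (135/13 per unit): all 13 → value 135, running total 135.00
- drill (114/12 per unit): all 12 → value 114, running total 249.00
- magnetometer (129/16 per unit): all 16 → value 129, running total 378.00
- lidar (28/40 per unit): 18 of 40 → value 18×28/40 = 12.6000, running total 390.60
Total 390.60.

390.60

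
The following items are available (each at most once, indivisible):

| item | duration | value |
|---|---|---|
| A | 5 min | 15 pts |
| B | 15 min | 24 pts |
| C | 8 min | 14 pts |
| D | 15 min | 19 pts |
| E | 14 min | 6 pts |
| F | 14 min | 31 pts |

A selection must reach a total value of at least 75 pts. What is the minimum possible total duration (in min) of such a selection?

Subsets with value ≥ 75, sorted by total duration:
- A+B+C+F: duration 42, value 84
- A+C+D+F: duration 42, value 79
- A+B+E+F: duration 48, value 76
Minimum duration: 42 min.

42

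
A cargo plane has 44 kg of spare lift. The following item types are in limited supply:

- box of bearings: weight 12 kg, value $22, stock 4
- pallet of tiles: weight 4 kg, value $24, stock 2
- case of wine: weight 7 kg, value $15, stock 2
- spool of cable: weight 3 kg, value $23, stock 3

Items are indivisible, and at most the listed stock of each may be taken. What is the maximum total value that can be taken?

Best selections within weight 44 and stock limits:
- 1×box of bearings + 2×pallet of tiles + 2×case of wine + 3×spool of cable: weight 43, value 169
- 2×box of bearings + 2×pallet of tiles + 3×spool of cable: weight 41, value 161
- 1×box of bearings + 2×pallet of tiles + 1×case of wine + 3×spool of cable: weight 36, value 154
Best: $169.

$169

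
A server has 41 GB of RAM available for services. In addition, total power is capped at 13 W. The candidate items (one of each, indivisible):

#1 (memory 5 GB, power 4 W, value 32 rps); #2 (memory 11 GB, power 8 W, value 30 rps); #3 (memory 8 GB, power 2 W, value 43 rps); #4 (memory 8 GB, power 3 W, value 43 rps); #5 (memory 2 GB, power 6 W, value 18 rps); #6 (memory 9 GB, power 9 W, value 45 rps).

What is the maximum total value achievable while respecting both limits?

118 rps

Feasible sets respecting both limits:
- #1+#3+#4: memory 21, power 9, value 118
- #2+#3+#4: memory 27, power 13, value 116
- #3+#4+#5: memory 18, power 11, value 104
- #1+#3+#5: memory 15, power 12, value 93
Best: 118 rps.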